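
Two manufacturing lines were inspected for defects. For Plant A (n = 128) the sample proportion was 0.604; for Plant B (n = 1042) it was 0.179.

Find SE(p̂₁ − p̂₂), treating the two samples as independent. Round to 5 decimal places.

Each SE is √(p̂(1−p̂)/n): √(0.6040·0.3960/128) = 0.04323 and √(0.1790·0.8210/1042) = 0.01188.
SE(p̂₁ − p̂₂) = √(SE₁² + SE₂²) = √(0.0018688329 + 0.0001411344) = 0.04483, since the two samples are independent.

0.04483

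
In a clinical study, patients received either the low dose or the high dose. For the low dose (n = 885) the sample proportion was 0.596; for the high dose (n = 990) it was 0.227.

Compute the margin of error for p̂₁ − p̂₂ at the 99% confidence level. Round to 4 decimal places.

The two standard errors are √(0.5960×0.4040/885) = 0.01649 and √(0.2270×0.7730/990) = 0.01331.
Because the samples are independent, SE_diff = √(0.01649² + 0.01331²) = 0.02119.
Using z* = 2.576 for 99%, ME = 2.576 × 0.02119 = 0.05459.

0.0546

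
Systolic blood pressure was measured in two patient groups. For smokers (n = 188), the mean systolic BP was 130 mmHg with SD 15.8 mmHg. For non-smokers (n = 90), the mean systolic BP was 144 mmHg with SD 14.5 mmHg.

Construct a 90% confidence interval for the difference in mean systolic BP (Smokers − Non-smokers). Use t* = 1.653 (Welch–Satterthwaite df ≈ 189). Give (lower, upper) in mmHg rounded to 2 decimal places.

(-17.16, -10.84)

Per-group SEs: s₁/√n₁ = 15.8/√188 = 1.1523, s₂/√n₂ = 14.5/√90 = 1.5284.
Unpooled SE of the difference: √(1.32779529 + 2.33600656) = 1.9141.
Margin of error = t* · SE = 1.653 × 1.9141 = 3.1640.
x̄₁ − x̄₂ = 130 − 144 = -14.0000.
CI: -14.0000 ± 3.1640 = (-17.16, -10.84).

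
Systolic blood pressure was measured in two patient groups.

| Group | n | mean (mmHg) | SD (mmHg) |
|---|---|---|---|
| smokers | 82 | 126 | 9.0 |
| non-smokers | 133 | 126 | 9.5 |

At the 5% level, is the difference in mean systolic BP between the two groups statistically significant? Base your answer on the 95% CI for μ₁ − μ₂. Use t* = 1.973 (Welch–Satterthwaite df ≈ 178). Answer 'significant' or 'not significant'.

not significant

SE₁ = s₁/√n₁ = 9.0/√82 = 0.9939; SE₂ = 9.5/√133 = 0.8238.
Independent samples, unequal variances: SE_diff = √(SE₁² + SE₂²) = √(0.98783721 + 0.67864644) = 1.2909.
t* = 1.973, so margin of error = 1.973 × 1.2909 = 2.5469.
Difference in means = 126 − 126 = 0.0000.
0.0000 ± 2.5469 → (-2.5469, 2.5469).
The interval (-2.5469, 2.5469) contains 0, so the difference is not significant.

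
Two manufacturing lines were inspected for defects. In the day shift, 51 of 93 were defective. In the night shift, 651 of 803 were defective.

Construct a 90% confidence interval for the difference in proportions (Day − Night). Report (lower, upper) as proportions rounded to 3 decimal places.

Sample proportions: 51/93 = 0.5484, 651/803 = 0.8107.
Each SE is √(p̂(1−p̂)/n): √(0.5484·0.4516/93) = 0.05160 and √(0.8107·0.1893/803) = 0.01382.
SE(p̂₁ − p̂₂) = √(SE₁² + SE₂²) = √(0.00266256 + 0.0001909924) = 0.05342, since the two samples are independent.
At 90% confidence z* = 1.645; margin = 1.645 × 0.05342 = 0.08788.
The difference is 0.5484 − 0.8107 = -0.2623, so the interval is -0.2623 ± 0.08788 = (-0.350, -0.174).

(-0.350, -0.174)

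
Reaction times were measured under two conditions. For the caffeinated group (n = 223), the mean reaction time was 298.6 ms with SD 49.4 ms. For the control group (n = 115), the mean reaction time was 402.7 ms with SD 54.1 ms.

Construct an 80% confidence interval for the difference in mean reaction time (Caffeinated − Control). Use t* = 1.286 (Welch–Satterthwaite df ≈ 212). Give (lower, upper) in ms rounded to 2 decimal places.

Standard errors of each mean: 49.4/√223 = 3.3081 and 54.1/√115 = 5.0449.
SE(x̄₁ − x̄₂) = √(3.3081² + 5.0449²) = 6.0328 for independent samples with unequal variances.
With t* = 1.286, the margin is 1.286 × 6.0328 = 7.7582.
x̄₁ − x̄₂ = 298.6 − 402.7 = -104.1000; the interval is -104.1000 ± 7.7582 = (-111.86, -96.34).

(-111.86, -96.34)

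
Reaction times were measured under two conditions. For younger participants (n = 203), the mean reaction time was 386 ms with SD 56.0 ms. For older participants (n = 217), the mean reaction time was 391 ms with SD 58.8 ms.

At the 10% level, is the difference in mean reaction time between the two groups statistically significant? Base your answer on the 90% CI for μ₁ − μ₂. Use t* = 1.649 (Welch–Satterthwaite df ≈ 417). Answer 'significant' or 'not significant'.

not significant

SE₁ = s₁/√n₁ = 56.0/√203 = 3.9304; SE₂ = 58.8/√217 = 3.9916.
Independent samples, unequal variances: SE_diff = √(SE₁² + SE₂²) = √(15.44804416 + 15.93287056) = 5.6019.
t* = 1.649, so margin of error = 1.649 × 5.6019 = 9.2375.
Difference in means = 386 − 391 = -5.0000.
-5.0000 ± 9.2375 → (-14.2375, 4.2375).
The interval (-14.2375, 4.2375) contains 0, so the difference is not significant.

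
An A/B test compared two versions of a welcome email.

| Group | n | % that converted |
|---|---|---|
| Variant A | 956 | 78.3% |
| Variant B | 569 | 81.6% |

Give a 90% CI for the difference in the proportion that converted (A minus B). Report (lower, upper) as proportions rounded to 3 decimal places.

The two standard errors are √(0.7830×0.2170/956) = 0.01333 and √(0.8160×0.1840/569) = 0.01624.
Because the samples are independent, SE_diff = √(0.01333² + 0.01624²) = 0.02101.
Using z* = 1.645 for 90%, ME = 1.645 × 0.02101 = 0.03456.
p̂₁ − p̂₂ = -0.0330; interval -0.0330 ± 0.03456 gives (-0.068, 0.002).

(-0.068, 0.002)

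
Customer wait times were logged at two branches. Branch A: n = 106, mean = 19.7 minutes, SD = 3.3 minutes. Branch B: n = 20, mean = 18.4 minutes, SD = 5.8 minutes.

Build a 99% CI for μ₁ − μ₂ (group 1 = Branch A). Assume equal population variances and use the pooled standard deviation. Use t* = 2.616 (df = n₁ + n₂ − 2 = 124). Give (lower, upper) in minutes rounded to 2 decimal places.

s_p = √[((n₁−1)s₁² + (n₂−1)s₂²)/(n₁+n₂−2)] = √[(105·3.3² + 19·5.8²)/124] = 3.7916.
SE = 3.7916·√(1/106 + 1/20) = 0.9244.
With t* = 2.616, margin = 2.616 × 0.9244 = 2.4182.
x̄₁ − x̄₂ = 19.7 − 18.4 = 1.3000; interval 1.3000 ± 2.4182 = (-1.12, 3.72).

(-1.12, 3.72)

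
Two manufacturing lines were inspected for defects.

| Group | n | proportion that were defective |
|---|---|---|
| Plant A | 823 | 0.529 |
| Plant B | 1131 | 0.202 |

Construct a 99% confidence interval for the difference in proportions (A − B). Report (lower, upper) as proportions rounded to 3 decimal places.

(0.273, 0.381)

The two standard errors are √(0.5290×0.4710/823) = 0.01740 and √(0.2020×0.7980/1131) = 0.01194.
Because the samples are independent, SE_diff = √(0.01740² + 0.01194²) = 0.02110.
Using z* = 2.576 for 99%, ME = 2.576 × 0.02110 = 0.05435.
p̂₁ − p̂₂ = 0.3270; interval 0.3270 ± 0.05435 gives (0.273, 0.381).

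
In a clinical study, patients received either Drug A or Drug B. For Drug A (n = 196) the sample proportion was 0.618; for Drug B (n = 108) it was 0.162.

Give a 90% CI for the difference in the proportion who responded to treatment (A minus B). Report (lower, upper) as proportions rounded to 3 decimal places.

(0.374, 0.538)

The two standard errors are √(0.6180×0.3820/196) = 0.03471 and √(0.1620×0.8380/108) = 0.03545.
Because the samples are independent, SE_diff = √(0.03471² + 0.03545²) = 0.04961.
Using z* = 1.645 for 90%, ME = 1.645 × 0.04961 = 0.08161.
p̂₁ − p̂₂ = 0.4560; interval 0.4560 ± 0.08161 gives (0.374, 0.538).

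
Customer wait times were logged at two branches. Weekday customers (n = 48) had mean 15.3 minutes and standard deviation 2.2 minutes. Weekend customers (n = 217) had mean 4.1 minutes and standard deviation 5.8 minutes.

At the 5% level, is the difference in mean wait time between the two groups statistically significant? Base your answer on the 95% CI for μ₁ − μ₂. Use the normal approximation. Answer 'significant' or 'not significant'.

significant

SE₁ = s₁/√n₁ = 2.2/√48 = 0.3175; SE₂ = 5.8/√217 = 0.3937.
Independent samples, unequal variances: SE_diff = √(SE₁² + SE₂²) = √(0.10080625 + 0.15499969) = 0.5058.
z* = 1.960, so margin of error = 1.960 × 0.5058 = 0.9914.
Difference in means = 15.3 − 4.1 = 11.2000.
11.2000 ± 0.9914 → (10.2086, 12.1914).
The interval (10.2086, 12.1914) does not contain 0, so the difference is significant.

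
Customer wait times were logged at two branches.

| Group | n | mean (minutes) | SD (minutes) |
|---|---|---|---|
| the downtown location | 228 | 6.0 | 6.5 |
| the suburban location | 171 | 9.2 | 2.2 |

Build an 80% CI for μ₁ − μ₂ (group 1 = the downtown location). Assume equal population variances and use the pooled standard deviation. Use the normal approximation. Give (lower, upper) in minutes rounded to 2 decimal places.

(-3.86, -2.54)

s_p = √[((n₁−1)s₁² + (n₂−1)s₂²)/(n₁+n₂−2)] = √[(227·6.5² + 170·2.2²)/397] = 5.1216.
SE = 5.1216·√(1/228 + 1/171) = 0.5181.
With z* = 1.282, margin = 1.282 × 0.5181 = 0.6642.
x̄₁ − x̄₂ = 6.0 − 9.2 = -3.2000; interval -3.2000 ± 0.6642 = (-3.86, -2.54).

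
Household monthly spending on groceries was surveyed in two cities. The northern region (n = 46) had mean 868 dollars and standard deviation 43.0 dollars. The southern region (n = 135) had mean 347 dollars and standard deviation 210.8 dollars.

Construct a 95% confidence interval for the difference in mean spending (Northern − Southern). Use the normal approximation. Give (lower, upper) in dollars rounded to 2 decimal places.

(483.33, 558.67)

Per-group SEs: s₁/√n₁ = 43.0/√46 = 6.3400, s₂/√n₂ = 210.8/√135 = 18.1428.
Unpooled SE of the difference: √(40.1956 + 329.16119184) = 19.2187.
Margin of error = z* · SE = 1.960 × 19.2187 = 37.6687.
x̄₁ − x̄₂ = 868 − 347 = 521.0000.
CI: 521.0000 ± 37.6687 = (483.33, 558.67).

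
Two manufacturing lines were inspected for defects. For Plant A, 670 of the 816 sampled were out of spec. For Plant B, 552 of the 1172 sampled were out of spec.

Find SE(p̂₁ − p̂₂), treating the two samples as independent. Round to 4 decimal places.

p̂₁ = 670/816 = 0.8211 and p̂₂ = 552/1172 = 0.4710.
SE₁ = √(p̂₁(1−p̂₁)/n₁) = √(0.8211·0.1789/816) = 0.01342; SE₂ = √(0.4710·0.5290/1172) = 0.01458.
Independent samples: SE of the difference = √(SE₁² + SE₂²) = √(0.0001800964 + 0.0002125764) = 0.01982.

0.0198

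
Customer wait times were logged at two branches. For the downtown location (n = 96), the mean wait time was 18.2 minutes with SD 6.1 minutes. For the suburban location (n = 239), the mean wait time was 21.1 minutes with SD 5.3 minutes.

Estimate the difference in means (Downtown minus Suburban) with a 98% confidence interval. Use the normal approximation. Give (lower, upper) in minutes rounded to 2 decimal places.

SE₁ = s₁/√n₁ = 6.1/√96 = 0.6226; SE₂ = 5.3/√239 = 0.3428.
Independent samples, unequal variances: SE_diff = √(SE₁² + SE₂²) = √(0.38763076 + 0.11751184) = 0.7107.
z* = 2.326, so margin of error = 2.326 × 0.7107 = 1.6531.
Difference in means = 18.2 − 21.1 = -2.9000.
-2.9000 ± 1.6531 → (-4.55, -1.25).

(-4.55, -1.25)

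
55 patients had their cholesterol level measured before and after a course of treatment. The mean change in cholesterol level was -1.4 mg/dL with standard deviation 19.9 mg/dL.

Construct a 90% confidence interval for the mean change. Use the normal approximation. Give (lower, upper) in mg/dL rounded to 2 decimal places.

Paired design: SE = s_d/√n = 19.9/√55 = 2.6833.
z* = 1.645; margin of error = 1.645 × 2.6833 = 4.4140.
-1.4 ± 4.4140 → (-5.81, 3.01).

(-5.81, 3.01)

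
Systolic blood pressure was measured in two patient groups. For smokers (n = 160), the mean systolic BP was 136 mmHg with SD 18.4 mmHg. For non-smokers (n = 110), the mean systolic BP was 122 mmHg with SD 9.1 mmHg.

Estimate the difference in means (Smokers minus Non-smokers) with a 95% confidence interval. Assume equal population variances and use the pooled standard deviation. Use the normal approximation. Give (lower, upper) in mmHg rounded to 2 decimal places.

(10.28, 17.72)

Pooled variance s_p² = [159·18.4² + 109·9.1²] / (160+110−2) = 234.5423, so s_p = 15.3148.
SE_diff = s_p·√(1/n₁ + 1/n₂) = 15.3148·√(1/160 + 1/110) = 1.8969.
z* = 1.960; margin = 1.960 × 1.8969 = 3.7179.
Difference = 136 − 122 = 14.0000.
14.0000 ± 3.7179 → (10.28, 17.72).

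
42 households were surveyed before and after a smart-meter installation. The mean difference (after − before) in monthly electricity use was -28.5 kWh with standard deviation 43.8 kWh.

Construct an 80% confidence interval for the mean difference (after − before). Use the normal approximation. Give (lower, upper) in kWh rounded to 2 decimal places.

(-37.16, -19.84)

Paired design: SE = s_d/√n = 43.8/√42 = 6.7585.
z* = 1.282; margin of error = 1.282 × 6.7585 = 8.6644.
-28.5 ± 8.6644 → (-37.16, -19.84).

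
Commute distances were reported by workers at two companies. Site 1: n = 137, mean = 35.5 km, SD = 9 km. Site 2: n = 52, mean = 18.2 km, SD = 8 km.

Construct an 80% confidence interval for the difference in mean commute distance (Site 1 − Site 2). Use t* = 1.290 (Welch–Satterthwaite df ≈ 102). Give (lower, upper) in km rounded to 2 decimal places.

(15.56, 19.04)

Per-group SEs: s₁/√n₁ = 9/√137 = 0.7689, s₂/√n₂ = 8/√52 = 1.1094.
Unpooled SE of the difference: √(0.59120721 + 1.23076836) = 1.3498.
Margin of error = t* · SE = 1.290 × 1.3498 = 1.7412.
x̄₁ − x̄₂ = 35.5 − 18.2 = 17.3000.
CI: 17.3000 ± 1.7412 = (15.56, 19.04).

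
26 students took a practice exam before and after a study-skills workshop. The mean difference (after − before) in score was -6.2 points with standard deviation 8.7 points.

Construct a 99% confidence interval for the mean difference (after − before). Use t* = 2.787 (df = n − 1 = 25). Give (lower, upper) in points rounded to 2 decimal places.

Paired design: SE = s_d/√n = 8.7/√26 = 1.7062.
t* = 2.787; margin of error = 2.787 × 1.7062 = 4.7552.
-6.2 ± 4.7552 → (-10.96, -1.44).

(-10.96, -1.44)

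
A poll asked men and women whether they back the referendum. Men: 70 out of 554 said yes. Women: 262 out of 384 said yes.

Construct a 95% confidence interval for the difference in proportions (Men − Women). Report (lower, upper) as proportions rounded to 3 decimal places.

p̂₁ = 70/554 = 0.1264 and p̂₂ = 262/384 = 0.6823.
SE₁ = √(p̂₁(1−p̂₁)/n₁) = √(0.1264·0.8736/554) = 0.01412; SE₂ = √(0.6823·0.3177/384) = 0.02376.
Independent samples: SE of the difference = √(SE₁² + SE₂²) = √(0.0001993744 + 0.0005645376) = 0.02764.
z* for 95% confidence is 1.960, so the margin of error is 1.960 × 0.02764 = 0.05417.
Point estimate p̂₁ − p̂₂ = 0.1264 − 0.6823 = -0.5559.
-0.5559 ± 0.05417 → (-0.610, -0.502).

(-0.610, -0.502)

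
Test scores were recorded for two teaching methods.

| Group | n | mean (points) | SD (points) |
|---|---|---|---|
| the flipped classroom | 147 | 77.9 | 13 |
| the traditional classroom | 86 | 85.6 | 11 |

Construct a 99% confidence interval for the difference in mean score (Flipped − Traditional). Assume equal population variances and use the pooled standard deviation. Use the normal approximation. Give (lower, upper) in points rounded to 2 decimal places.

Pooled variance s_p² = [146·13² + 85·11²] / (147+86−2) = 151.3377, so s_p = 12.3019.
SE_diff = s_p·√(1/n₁ + 1/n₂) = 12.3019·√(1/147 + 1/86) = 1.6701.
z* = 2.576; margin = 2.576 × 1.6701 = 4.3022.
Difference = 77.9 − 85.6 = -7.7000.
-7.7000 ± 4.3022 → (-12.00, -3.40).

(-12.00, -3.40)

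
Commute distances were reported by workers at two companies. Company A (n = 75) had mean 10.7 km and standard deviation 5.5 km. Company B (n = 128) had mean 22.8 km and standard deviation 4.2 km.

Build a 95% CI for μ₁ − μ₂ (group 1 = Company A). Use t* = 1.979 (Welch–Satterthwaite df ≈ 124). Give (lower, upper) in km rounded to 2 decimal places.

Standard errors of each mean: 5.5/√75 = 0.6351 and 4.2/√128 = 0.3712.
SE(x̄₁ − x̄₂) = √(0.6351² + 0.3712²) = 0.7356 for independent samples with unequal variances.
With t* = 1.979, the margin is 1.979 × 0.7356 = 1.4558.
x̄₁ − x̄₂ = 10.7 − 22.8 = -12.1000; the interval is -12.1000 ± 1.4558 = (-13.56, -10.64).

(-13.56, -10.64)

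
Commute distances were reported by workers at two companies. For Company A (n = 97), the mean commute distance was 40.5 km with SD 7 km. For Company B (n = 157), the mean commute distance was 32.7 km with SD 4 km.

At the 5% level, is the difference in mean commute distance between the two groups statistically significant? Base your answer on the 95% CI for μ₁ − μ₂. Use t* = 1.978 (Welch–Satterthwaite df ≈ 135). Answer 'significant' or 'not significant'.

Per-group SEs: s₁/√n₁ = 7/√97 = 0.7107, s₂/√n₂ = 4/√157 = 0.3192.
Unpooled SE of the difference: √(0.50509449 + 0.10188864) = 0.7791.
Margin of error = t* · SE = 1.978 × 0.7791 = 1.5411.
x̄₁ − x̄₂ = 40.5 − 32.7 = 7.8000.
CI: 7.8000 ± 1.5411 = (6.2589, 9.3411).
The interval (6.2589, 9.3411) does not contain 0, so the difference is significant.

significant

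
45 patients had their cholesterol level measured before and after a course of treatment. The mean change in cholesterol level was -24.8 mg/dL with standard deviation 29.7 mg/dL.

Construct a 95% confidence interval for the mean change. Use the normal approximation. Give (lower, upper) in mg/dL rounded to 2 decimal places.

(-33.48, -16.12)

This is a matched-pairs design, so SE = s_d/√n = 29.7/√45 = 4.4274.
Margin = 1.960 × 4.4274 = 8.6777; the interval is -24.8 ± 8.6777 = (-33.48, -16.12).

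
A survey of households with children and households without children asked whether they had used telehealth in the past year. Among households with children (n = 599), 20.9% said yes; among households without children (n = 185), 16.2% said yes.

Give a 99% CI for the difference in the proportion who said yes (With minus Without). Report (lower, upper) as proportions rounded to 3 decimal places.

(-0.035, 0.129)

The two standard errors are √(0.2090×0.7910/599) = 0.01661 and √(0.1620×0.8380/185) = 0.02709.
Because the samples are independent, SE_diff = √(0.01661² + 0.02709²) = 0.03178.
Using z* = 2.576 for 99%, ME = 2.576 × 0.03178 = 0.08187.
p̂₁ − p̂₂ = 0.0470; interval 0.0470 ± 0.08187 gives (-0.035, 0.129).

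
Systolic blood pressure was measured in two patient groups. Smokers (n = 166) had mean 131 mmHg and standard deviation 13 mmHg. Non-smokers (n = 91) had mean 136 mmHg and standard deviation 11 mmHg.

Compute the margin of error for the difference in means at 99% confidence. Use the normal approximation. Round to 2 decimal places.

Per-group SEs: s₁/√n₁ = 13/√166 = 1.0090, s₂/√n₂ = 11/√91 = 1.1531.
Unpooled SE of the difference: √(1.018081 + 1.32963961) = 1.5322.
Margin of error = z* · SE = 2.576 × 1.5322 = 3.9469.

3.95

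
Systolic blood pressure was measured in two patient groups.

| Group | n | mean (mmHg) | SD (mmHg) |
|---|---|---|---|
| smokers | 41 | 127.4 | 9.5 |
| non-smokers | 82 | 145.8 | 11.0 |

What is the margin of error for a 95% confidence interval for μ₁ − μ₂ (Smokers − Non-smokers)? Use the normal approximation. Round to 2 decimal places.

SE₁ = s₁/√n₁ = 9.5/√41 = 1.4837; SE₂ = 11.0/√82 = 1.2147.
Independent samples, unequal variances: SE_diff = √(SE₁² + SE₂²) = √(2.20136569 + 1.47549609) = 1.9175.
z* = 1.960, so margin of error = 1.960 × 1.9175 = 3.7583.

3.76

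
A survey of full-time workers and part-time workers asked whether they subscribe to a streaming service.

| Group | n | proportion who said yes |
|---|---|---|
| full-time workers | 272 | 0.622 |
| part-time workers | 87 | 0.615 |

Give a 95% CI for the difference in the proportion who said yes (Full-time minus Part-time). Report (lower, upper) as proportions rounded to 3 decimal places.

(-0.110, 0.124)

Each SE is √(p̂(1−p̂)/n): √(0.6220·0.3780/272) = 0.02940 and √(0.6150·0.3850/87) = 0.05217.
SE(p̂₁ − p̂₂) = √(SE₁² + SE₂²) = √(0.00086436 + 0.0027217089) = 0.05988, since the two samples are independent.
At 95% confidence z* = 1.960; margin = 1.960 × 0.05988 = 0.11736.
The difference is 0.6220 − 0.6150 = 0.0070, so the interval is 0.0070 ± 0.11736 = (-0.110, 0.124).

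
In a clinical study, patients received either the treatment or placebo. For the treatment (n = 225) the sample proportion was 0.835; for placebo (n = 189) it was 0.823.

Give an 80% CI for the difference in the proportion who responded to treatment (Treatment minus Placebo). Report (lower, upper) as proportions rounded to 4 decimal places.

(-0.0357, 0.0597)

Each SE is √(p̂(1−p̂)/n): √(0.8350·0.1650/225) = 0.02475 and √(0.8230·0.1770/189) = 0.02776.
SE(p̂₁ − p̂₂) = √(SE₁² + SE₂²) = √(0.0006125625 + 0.0007706176) = 0.03719, since the two samples are independent.
At 80% confidence z* = 1.282; margin = 1.282 × 0.03719 = 0.04768.
The difference is 0.8350 − 0.8230 = 0.0120, so the interval is 0.0120 ± 0.04768 = (-0.0357, 0.0597).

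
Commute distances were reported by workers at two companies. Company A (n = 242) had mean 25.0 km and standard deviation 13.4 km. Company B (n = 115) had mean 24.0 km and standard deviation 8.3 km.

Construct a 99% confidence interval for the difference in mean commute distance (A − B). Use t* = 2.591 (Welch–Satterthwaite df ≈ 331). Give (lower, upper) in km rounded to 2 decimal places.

SE₁ = s₁/√n₁ = 13.4/√242 = 0.8614; SE₂ = 8.3/√115 = 0.7740.
Independent samples, unequal variances: SE_diff = √(SE₁² + SE₂²) = √(0.74200996 + 0.599076) = 1.1581.
t* = 2.591, so margin of error = 2.591 × 1.1581 = 3.0006.
Difference in means = 25.0 − 24.0 = 1.0000.
1.0000 ± 3.0006 → (-2.00, 4.00).

(-2.00, 4.00)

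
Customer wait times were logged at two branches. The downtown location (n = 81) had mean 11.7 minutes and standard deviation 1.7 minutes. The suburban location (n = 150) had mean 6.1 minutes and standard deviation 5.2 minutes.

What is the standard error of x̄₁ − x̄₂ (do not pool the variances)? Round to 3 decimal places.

0.465

SE₁ = s₁/√n₁ = 1.7/√81 = 0.1889; SE₂ = 5.2/√150 = 0.4246.
Independent samples, unequal variances: SE_diff = √(SE₁² + SE₂²) = √(0.03568321 + 0.18028516) = 0.4647.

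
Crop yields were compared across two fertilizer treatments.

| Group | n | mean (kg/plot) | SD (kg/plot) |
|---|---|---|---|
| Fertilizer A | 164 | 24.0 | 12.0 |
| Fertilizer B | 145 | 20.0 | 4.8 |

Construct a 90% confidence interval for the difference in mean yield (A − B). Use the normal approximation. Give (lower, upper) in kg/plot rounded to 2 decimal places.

(2.32, 5.68)

Standard errors of each mean: 12.0/√164 = 0.9370 and 4.8/√145 = 0.3986.
SE(x̄₁ − x̄₂) = √(0.9370² + 0.3986²) = 1.0183 for independent samples with unequal variances.
With z* = 1.645, the margin is 1.645 × 1.0183 = 1.6751.
x̄₁ − x̄₂ = 24.0 − 20.0 = 4.0000; the interval is 4.0000 ± 1.6751 = (2.32, 5.68).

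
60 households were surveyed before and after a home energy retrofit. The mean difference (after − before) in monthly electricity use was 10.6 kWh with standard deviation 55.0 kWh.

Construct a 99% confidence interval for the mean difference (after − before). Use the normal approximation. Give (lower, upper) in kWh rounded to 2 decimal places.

(-7.69, 28.89)

Paired design: SE = s_d/√n = 55.0/√60 = 7.1005.
z* = 2.576; margin of error = 2.576 × 7.1005 = 18.2909.
10.6 ± 18.2909 → (-7.69, 28.89).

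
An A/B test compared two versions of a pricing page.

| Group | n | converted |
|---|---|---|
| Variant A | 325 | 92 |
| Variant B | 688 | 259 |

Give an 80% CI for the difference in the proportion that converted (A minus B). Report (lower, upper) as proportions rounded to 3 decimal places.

First, p̂₁ = 92/325 = 0.2831; p̂₂ = 259/688 = 0.3765.
The two standard errors are √(0.2831×0.7169/325) = 0.02499 and √(0.3765×0.6235/688) = 0.01847.
Because the samples are independent, SE_diff = √(0.02499² + 0.01847²) = 0.03107.
Using z* = 1.282 for 80%, ME = 1.282 × 0.03107 = 0.03983.
p̂₁ − p̂₂ = -0.0934; interval -0.0934 ± 0.03983 gives (-0.133, -0.054).

(-0.133, -0.054)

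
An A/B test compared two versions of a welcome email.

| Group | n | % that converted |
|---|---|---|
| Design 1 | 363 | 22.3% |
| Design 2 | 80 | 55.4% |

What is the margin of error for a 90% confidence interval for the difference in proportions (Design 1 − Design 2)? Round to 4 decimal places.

0.0982

The two standard errors are √(0.2230×0.7770/363) = 0.02185 and √(0.5540×0.4460/80) = 0.05557.
Because the samples are independent, SE_diff = √(0.02185² + 0.05557²) = 0.05971.
Using z* = 1.645 for 90%, ME = 1.645 × 0.05971 = 0.09822.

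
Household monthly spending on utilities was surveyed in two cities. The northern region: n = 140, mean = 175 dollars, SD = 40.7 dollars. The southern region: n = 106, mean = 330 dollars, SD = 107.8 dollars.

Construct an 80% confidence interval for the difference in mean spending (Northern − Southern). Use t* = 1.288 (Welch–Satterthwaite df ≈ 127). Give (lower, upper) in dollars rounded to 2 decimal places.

(-169.20, -140.80)

SE₁ = s₁/√n₁ = 40.7/√140 = 3.4398; SE₂ = 107.8/√106 = 10.4705.
Independent samples, unequal variances: SE_diff = √(SE₁² + SE₂²) = √(11.83222404 + 109.63137025) = 11.0211.
t* = 1.288, so margin of error = 1.288 × 11.0211 = 14.1952.
Difference in means = 175 − 330 = -155.0000.
-155.0000 ± 14.1952 → (-169.20, -140.80).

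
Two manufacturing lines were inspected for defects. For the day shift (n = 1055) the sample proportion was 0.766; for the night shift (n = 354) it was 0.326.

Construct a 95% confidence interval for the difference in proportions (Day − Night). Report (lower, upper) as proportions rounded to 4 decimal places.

Each SE is √(p̂(1−p̂)/n): √(0.7660·0.2340/1055) = 0.01303 and √(0.3260·0.6740/354) = 0.02491.
SE(p̂₁ − p̂₂) = √(SE₁² + SE₂²) = √(0.0001697809 + 0.0006205081) = 0.02811, since the two samples are independent.
At 95% confidence z* = 1.960; margin = 1.960 × 0.02811 = 0.05510.
The difference is 0.7660 − 0.3260 = 0.4400, so the interval is 0.4400 ± 0.05510 = (0.3849, 0.4951).

(0.3849, 0.4951)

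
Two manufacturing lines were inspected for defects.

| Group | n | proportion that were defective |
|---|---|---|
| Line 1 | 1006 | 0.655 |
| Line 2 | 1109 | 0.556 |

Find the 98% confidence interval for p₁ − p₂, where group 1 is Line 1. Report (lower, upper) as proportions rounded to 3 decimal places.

(0.050, 0.148)

The two standard errors are √(0.6550×0.3450/1006) = 0.01499 and √(0.5560×0.4440/1109) = 0.01492.
Because the samples are independent, SE_diff = √(0.01499² + 0.01492²) = 0.02115.
Using z* = 2.326 for 98%, ME = 2.326 × 0.02115 = 0.04919.
p̂₁ − p̂₂ = 0.0990; interval 0.0990 ± 0.04919 gives (0.050, 0.148).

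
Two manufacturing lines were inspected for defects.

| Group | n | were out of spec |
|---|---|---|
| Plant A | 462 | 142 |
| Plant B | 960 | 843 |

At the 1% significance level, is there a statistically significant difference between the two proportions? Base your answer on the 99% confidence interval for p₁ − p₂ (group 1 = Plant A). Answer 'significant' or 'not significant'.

First, p̂₁ = 142/462 = 0.3074; p̂₂ = 843/960 = 0.8781.
The two standard errors are √(0.3074×0.6926/462) = 0.02147 and √(0.8781×0.1219/960) = 0.01056.
Because the samples are independent, SE_diff = √(0.02147² + 0.01056²) = 0.02393.
Using z* = 2.576 for 99%, ME = 2.576 × 0.02393 = 0.06164.
p̂₁ − p̂₂ = -0.5707; interval -0.5707 ± 0.06164 gives (-0.63234, -0.50906).
The interval (-0.63234, -0.50906) does not contain 0, so the difference is significant.

significant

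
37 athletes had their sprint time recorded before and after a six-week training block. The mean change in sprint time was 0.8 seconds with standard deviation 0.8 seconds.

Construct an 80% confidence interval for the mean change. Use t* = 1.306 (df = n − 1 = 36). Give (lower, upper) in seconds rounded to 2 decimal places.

Paired design: SE = s_d/√n = 0.8/√37 = 0.1315.
t* = 1.306; margin of error = 1.306 × 0.1315 = 0.1717.
0.8 ± 0.1717 → (0.63, 0.97).

(0.63, 0.97)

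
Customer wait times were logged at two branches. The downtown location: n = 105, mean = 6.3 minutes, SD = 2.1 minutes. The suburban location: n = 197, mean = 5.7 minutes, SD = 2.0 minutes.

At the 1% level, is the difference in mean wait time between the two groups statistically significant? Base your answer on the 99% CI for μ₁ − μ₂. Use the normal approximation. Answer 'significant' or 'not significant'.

not significant

SE₁ = s₁/√n₁ = 2.1/√105 = 0.2049; SE₂ = 2.0/√197 = 0.1425.
Independent samples, unequal variances: SE_diff = √(SE₁² + SE₂²) = √(0.04198401 + 0.02030625) = 0.2496.
z* = 2.576, so margin of error = 2.576 × 0.2496 = 0.6430.
Difference in means = 6.3 − 5.7 = 0.6000.
0.6000 ± 0.6430 → (-0.0430, 1.2430).
The interval (-0.0430, 1.2430) contains 0, so the difference is not significant.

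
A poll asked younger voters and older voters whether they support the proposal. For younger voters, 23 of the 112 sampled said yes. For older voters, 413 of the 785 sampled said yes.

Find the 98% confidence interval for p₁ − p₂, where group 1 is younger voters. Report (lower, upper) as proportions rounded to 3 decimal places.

(-0.419, -0.223)

First, p̂₁ = 23/112 = 0.2054; p̂₂ = 413/785 = 0.5261.
The two standard errors are √(0.2054×0.7946/112) = 0.03817 and √(0.5261×0.4739/785) = 0.01782.
Because the samples are independent, SE_diff = √(0.03817² + 0.01782²) = 0.04212.
Using z* = 2.326 for 98%, ME = 2.326 × 0.04212 = 0.09797.
p̂₁ − p̂₂ = -0.3207; interval -0.3207 ± 0.09797 gives (-0.419, -0.223).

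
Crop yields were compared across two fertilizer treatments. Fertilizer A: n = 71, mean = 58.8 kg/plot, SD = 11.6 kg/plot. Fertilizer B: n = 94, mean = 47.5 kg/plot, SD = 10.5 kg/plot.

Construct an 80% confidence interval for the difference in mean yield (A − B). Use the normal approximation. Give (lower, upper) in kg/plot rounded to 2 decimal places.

(9.05, 13.55)

SE₁ = s₁/√n₁ = 11.6/√71 = 1.3767; SE₂ = 10.5/√94 = 1.0830.
Independent samples, unequal variances: SE_diff = √(SE₁² + SE₂²) = √(1.89530289 + 1.172889) = 1.7516.
z* = 1.282, so margin of error = 1.282 × 1.7516 = 2.2456.
Difference in means = 58.8 − 47.5 = 11.3000.
11.3000 ± 2.2456 → (9.05, 13.55).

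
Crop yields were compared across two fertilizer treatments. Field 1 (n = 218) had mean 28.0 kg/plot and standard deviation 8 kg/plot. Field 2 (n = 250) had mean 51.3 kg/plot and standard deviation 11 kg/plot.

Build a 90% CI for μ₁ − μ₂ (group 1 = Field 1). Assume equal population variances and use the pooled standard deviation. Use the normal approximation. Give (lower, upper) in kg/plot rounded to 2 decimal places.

(-24.78, -21.82)

s_p = √[((n₁−1)s₁² + (n₂−1)s₂²)/(n₁+n₂−2)] = √[(217·8² + 249·11²)/466] = 9.7189.
SE = 9.7189·√(1/218 + 1/250) = 0.9006.
With z* = 1.645, margin = 1.645 × 0.9006 = 1.4815.
x̄₁ − x̄₂ = 28.0 − 51.3 = -23.3000; interval -23.3000 ± 1.4815 = (-24.78, -21.82).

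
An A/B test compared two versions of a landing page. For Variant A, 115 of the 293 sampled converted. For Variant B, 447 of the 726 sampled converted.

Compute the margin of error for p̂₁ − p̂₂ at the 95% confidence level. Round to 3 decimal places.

p̂₁ = 115/293 = 0.3925 and p̂₂ = 447/726 = 0.6157.
SE₁ = √(p̂₁(1−p̂₁)/n₁) = √(0.3925·0.6075/293) = 0.02853; SE₂ = √(0.6157·0.3843/726) = 0.01805.
Independent samples: SE of the difference = √(SE₁² + SE₂²) = √(0.0008139609 + 0.0003258025) = 0.03376.
z* for 95% confidence is 1.960, so the margin of error is 1.960 × 0.03376 = 0.06617.

0.066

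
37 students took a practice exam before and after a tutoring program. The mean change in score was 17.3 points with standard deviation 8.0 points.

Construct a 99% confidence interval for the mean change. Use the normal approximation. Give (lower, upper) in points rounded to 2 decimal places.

This is a matched-pairs design, so SE = s_d/√n = 8.0/√37 = 1.3152.
Margin = 2.576 × 1.3152 = 3.3880; the interval is 17.3 ± 3.3880 = (13.91, 20.69).

(13.91, 20.69)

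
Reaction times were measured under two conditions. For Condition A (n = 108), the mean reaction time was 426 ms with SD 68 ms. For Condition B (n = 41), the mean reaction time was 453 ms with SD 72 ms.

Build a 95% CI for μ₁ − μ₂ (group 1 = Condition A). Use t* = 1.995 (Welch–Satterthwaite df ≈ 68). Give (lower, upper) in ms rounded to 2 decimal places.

(-52.95, -1.05)

SE₁ = s₁/√n₁ = 68/√108 = 6.5433; SE₂ = 72/√41 = 11.2445.
Independent samples, unequal variances: SE_diff = √(SE₁² + SE₂²) = √(42.81477489 + 126.43878025) = 13.0097.
t* = 1.995, so margin of error = 1.995 × 13.0097 = 25.9544.
Difference in means = 426 − 453 = -27.0000.
-27.0000 ± 25.9544 → (-52.95, -1.05).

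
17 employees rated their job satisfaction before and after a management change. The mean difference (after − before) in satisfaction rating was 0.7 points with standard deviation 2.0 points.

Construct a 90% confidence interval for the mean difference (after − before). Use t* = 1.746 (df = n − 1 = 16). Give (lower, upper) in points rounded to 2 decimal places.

Paired design: SE = s_d/√n = 2.0/√17 = 0.4851.
t* = 1.746; margin of error = 1.746 × 0.4851 = 0.8470.
0.7 ± 0.8470 → (-0.15, 1.55).

(-0.15, 1.55)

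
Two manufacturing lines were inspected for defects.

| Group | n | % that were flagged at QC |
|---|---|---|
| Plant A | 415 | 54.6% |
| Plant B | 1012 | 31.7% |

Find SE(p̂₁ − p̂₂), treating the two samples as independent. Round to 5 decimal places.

The two standard errors are √(0.5460×0.4540/415) = 0.02444 and √(0.3170×0.6830/1012) = 0.01463.
Because the samples are independent, SE_diff = √(0.02444² + 0.01463²) = 0.02848.

0.02848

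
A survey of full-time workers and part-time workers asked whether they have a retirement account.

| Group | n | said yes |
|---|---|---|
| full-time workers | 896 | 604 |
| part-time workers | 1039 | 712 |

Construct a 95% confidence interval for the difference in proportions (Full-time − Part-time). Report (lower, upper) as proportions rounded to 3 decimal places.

First, p̂₁ = 604/896 = 0.6741; p̂₂ = 712/1039 = 0.6853.
The two standard errors are √(0.6741×0.3259/896) = 0.01566 and √(0.6853×0.3147/1039) = 0.01441.
Because the samples are independent, SE_diff = √(0.01566² + 0.01441²) = 0.02128.
Using z* = 1.960 for 95%, ME = 1.960 × 0.02128 = 0.04171.
p̂₁ − p̂₂ = -0.0112; interval -0.0112 ± 0.04171 gives (-0.053, 0.031).

(-0.053, 0.031)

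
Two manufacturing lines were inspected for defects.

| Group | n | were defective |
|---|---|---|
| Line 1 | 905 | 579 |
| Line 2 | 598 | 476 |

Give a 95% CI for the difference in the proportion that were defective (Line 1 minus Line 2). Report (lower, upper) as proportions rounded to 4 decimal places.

Sample proportions: 579/905 = 0.6398, 476/598 = 0.7960.
Each SE is √(p̂(1−p̂)/n): √(0.6398·0.3602/905) = 0.01596 and √(0.7960·0.2040/598) = 0.01648.
SE(p̂₁ − p̂₂) = √(SE₁² + SE₂²) = √(0.0002547216 + 0.0002715904) = 0.02294, since the two samples are independent.
At 95% confidence z* = 1.960; margin = 1.960 × 0.02294 = 0.04496.
The difference is 0.6398 − 0.7960 = -0.1562, so the interval is -0.1562 ± 0.04496 = (-0.2012, -0.1112).

(-0.2012, -0.1112)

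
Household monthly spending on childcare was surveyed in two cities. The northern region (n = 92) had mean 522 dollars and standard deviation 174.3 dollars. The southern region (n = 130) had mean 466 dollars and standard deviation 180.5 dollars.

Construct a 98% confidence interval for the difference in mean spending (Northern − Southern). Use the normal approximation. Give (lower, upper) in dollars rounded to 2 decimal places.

Per-group SEs: s₁/√n₁ = 174.3/√92 = 18.1720, s₂/√n₂ = 180.5/√130 = 15.8309.
Unpooled SE of the difference: √(330.221584 + 250.61739481) = 24.1006.
Margin of error = z* · SE = 2.326 × 24.1006 = 56.0580.
x̄₁ − x̄₂ = 522 − 466 = 56.0000.
CI: 56.0000 ± 56.0580 = (-0.06, 112.06).

(-0.06, 112.06)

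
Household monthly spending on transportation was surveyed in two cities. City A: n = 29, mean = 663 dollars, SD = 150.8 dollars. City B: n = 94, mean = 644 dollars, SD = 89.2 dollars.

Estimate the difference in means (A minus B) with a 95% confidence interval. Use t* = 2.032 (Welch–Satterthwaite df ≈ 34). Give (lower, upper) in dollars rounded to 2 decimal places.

Standard errors of each mean: 150.8/√29 = 28.0029 and 89.2/√94 = 9.2003.
SE(x̄₁ − x̄₂) = √(28.0029² + 9.2003²) = 29.4755 for independent samples with unequal variances.
With t* = 2.032, the margin is 2.032 × 29.4755 = 59.8942.
x̄₁ − x̄₂ = 663 − 644 = 19.0000; the interval is 19.0000 ± 59.8942 = (-40.89, 78.89).

(-40.89, 78.89)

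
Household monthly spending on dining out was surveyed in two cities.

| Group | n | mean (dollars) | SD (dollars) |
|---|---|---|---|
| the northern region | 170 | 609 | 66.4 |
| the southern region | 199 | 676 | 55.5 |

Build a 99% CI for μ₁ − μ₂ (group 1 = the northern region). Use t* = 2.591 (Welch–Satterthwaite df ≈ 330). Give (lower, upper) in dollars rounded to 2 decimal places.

(-83.67, -50.33)

Per-group SEs: s₁/√n₁ = 66.4/√170 = 5.0926, s₂/√n₂ = 55.5/√199 = 3.9343.
Unpooled SE of the difference: √(25.93457476 + 15.47871649) = 6.4353.
Margin of error = t* · SE = 2.591 × 6.4353 = 16.6739.
x̄₁ − x̄₂ = 609 − 676 = -67.0000.
CI: -67.0000 ± 16.6739 = (-83.67, -50.33).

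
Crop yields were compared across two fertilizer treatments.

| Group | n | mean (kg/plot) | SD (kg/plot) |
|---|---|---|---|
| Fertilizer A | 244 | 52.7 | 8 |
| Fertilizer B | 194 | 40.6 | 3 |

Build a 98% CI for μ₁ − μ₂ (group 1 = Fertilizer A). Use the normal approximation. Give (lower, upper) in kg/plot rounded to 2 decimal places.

(10.81, 13.39)

SE₁ = s₁/√n₁ = 8/√244 = 0.5121; SE₂ = 3/√194 = 0.2154.
Independent samples, unequal variances: SE_diff = √(SE₁² + SE₂²) = √(0.26224641 + 0.04639716) = 0.5556.
z* = 2.326, so margin of error = 2.326 × 0.5556 = 1.2923.
Difference in means = 52.7 − 40.6 = 12.1000.
12.1000 ± 1.2923 → (10.81, 13.39).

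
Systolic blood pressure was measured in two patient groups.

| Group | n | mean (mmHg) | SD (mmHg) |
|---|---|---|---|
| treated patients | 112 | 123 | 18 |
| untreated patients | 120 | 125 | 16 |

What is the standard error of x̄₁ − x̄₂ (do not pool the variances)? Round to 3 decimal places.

2.242

Per-group SEs: s₁/√n₁ = 18/√112 = 1.7008, s₂/√n₂ = 16/√120 = 1.4606.
Unpooled SE of the difference: √(2.89272064 + 2.13335236) = 2.2419.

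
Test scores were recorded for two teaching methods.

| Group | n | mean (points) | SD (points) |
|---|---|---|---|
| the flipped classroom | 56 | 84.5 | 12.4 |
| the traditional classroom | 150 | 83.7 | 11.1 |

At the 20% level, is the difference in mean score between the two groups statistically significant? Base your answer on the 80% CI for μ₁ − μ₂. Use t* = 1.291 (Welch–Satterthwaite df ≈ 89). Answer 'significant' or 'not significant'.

not significant

Standard errors of each mean: 12.4/√56 = 1.6570 and 11.1/√150 = 0.9063.
SE(x̄₁ − x̄₂) = √(1.6570² + 0.9063²) = 1.8887 for independent samples with unequal variances.
With t* = 1.291, the margin is 1.291 × 1.8887 = 2.4383.
x̄₁ − x̄₂ = 84.5 − 83.7 = 0.8000; the interval is 0.8000 ± 2.4383 = (-1.6383, 3.2383).
The interval (-1.6383, 3.2383) contains 0, so the difference is not significant.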